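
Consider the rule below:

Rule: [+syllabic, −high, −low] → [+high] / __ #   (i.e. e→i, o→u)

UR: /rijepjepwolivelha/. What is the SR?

rijepjepwolivelha

No segment of /rijepjepwolivelha/ meets the structural description of the rule, so the form surfaces unchanged.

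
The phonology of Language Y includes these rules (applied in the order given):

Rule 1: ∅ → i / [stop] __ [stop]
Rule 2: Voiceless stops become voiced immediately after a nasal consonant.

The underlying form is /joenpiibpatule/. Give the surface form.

joenbiibipatule

Rule 1 (stop-cluster i-epenthesis): /b/ and /p/ form a stop–stop cluster, so [i] is inserted between them. /joenpiibpatule/ → joenpiibipatule.
Rule 2 (post-nasal voicing): /p/ is a voiceless stop immediately after the nasal /n/, so it voices to [b]. /joenpiibipatule/ → joenbiibipatule.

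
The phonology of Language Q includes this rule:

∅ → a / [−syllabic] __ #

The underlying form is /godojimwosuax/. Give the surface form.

godojimwosuaxa

the form ends in the consonant /x/, so [a] is inserted word-finally.
Surface form: [godojimwosuaxa].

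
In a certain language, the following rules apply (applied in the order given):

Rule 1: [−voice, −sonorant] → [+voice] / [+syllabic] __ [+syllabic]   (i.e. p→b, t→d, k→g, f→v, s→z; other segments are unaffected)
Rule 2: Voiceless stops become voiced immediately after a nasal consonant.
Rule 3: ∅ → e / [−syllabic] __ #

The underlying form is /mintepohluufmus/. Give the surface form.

mindebohluufmuse

Rule 1 (intervocalic voicing): /p/ is a voiceless obstruent between vowels /e/ and /o/, so it voices to [b]. /mintepohluufmus/ → mintebohluufmus.
Rule 2 (post-nasal voicing): /t/ is a voiceless stop immediately after the nasal /n/, so it voices to [d]. /mintebohluufmus/ → mindebohluufmus.
Rule 3 (final e-epenthesis): the form ends in the consonant /s/, so [e] is inserted word-finally. /mindebohluufmus/ → mindebohluufmuse.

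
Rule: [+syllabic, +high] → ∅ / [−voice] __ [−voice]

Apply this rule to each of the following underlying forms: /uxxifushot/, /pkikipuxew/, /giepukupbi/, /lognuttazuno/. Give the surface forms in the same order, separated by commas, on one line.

uxxfshot, pkkpxew, giepkpbi, lognuttazuno

/uxxifushot/: /i/ is a high vowel flanked by voiceless consonants /x/ and /f/, so it deletes. /u/ is a high vowel flanked by voiceless consonants /f/ and /s/, so it deletes. → [uxxfshot].
/pkikipuxew/: /i/ is a high vowel flanked by voiceless consonants /k/ and /k/, so it deletes. /i/ is a high vowel flanked by voiceless consonants /k/ and /p/, so it deletes. /u/ is a high vowel flanked by voiceless consonants /p/ and /x/, so it deletes. → [pkkpxew].
/giepukupbi/: /u/ is a high vowel flanked by voiceless consonants /p/ and /k/, so it deletes. /u/ is a high vowel flanked by voiceless consonants /k/ and /p/, so it deletes. → [giepkpbi].
/lognuttazuno/: the rule's environment is not met; surfaces unchanged as [lognuttazuno].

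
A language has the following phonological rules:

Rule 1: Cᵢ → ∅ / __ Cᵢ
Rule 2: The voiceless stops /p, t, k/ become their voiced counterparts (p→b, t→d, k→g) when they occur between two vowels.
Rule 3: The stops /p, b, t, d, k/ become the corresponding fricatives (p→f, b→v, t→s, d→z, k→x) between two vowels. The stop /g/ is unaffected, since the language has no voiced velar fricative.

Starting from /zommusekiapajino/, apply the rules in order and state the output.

Rule 1 (degemination): /mm/ is a geminate; the first /m/ deletes. /zommusekiapajino/ → zomusekiapajino.
Rule 2 (intervocalic voicing): /k/ is a voiceless stop between vowels /e/ and /i/, so it voices to [g]. /p/ is a voiceless stop between vowels /a/ and /a/, so it voices to [b]. /zomusekiapajino/ → zomusegiabajino.
Rule 3 (intervocalic spirantization): /b/ is a stop between vowels /a/ and /a/, so it spirantizes to the fricative [v]. /zomusegiabajino/ → zomusegiavajino.

zomusegiavajino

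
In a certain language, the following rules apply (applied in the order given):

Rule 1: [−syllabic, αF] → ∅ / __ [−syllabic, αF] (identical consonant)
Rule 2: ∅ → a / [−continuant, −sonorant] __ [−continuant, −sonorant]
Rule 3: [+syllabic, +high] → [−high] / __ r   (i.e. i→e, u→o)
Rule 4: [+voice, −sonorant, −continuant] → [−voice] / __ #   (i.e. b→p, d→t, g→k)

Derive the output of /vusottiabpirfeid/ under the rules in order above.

Rule 1 (degemination): /tt/ is a geminate; the first /t/ deletes. /vusottiabpirfeid/ → vusotiabpirfeid.
Rule 2 (stop-cluster a-epenthesis): /b/ and /p/ form a stop–stop cluster, so [a] is inserted between them. /vusotiabpirfeid/ → vusotiabapirfeid.
Rule 3 (pre-rhotic lowering): /i/ is a high vowel immediately before /r/, so it lowers to [e]. /vusotiabapirfeid/ → vusotiabaperfeid.
Rule 4 (final devoicing): /d/ is a voiced stop in word-final position, so it devoices to [t]. /vusotiabaperfeid/ → vusotiabaperfeit.

vusotiabaperfeit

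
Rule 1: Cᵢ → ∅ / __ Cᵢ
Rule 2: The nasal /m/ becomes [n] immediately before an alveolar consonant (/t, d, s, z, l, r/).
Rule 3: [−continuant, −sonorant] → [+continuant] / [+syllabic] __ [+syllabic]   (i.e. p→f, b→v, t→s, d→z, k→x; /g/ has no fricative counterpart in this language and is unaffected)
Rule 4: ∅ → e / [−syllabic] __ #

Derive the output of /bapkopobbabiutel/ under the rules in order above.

bapkofovaviusele

Rule 1 (degemination): /bb/ is a geminate; the first /b/ deletes. /bapkopobbabiutel/ → bapkopobabiutel.
Rule 2 (nasal place assimilation): no segment meets the environment; /bapkopobabiutel/ is unchanged.
Rule 3 (intervocalic spirantization): /p/ is a stop between vowels /o/ and /o/, so it spirantizes to the fricative [f]. /b/ is a stop between vowels /o/ and /a/, so it spirantizes to the fricative [v]. /b/ is a stop between vowels /a/ and /i/, so it spirantizes to the fricative [v]. /t/ is a stop between vowels /u/ and /e/, so it spirantizes to the fricative [s]. /bapkopobabiutel/ → bapkofovaviusel.
Rule 4 (final e-epenthesis): the form ends in the consonant /l/, so [e] is inserted word-finally. /bapkofovaviusel/ → bapkofovaviusele.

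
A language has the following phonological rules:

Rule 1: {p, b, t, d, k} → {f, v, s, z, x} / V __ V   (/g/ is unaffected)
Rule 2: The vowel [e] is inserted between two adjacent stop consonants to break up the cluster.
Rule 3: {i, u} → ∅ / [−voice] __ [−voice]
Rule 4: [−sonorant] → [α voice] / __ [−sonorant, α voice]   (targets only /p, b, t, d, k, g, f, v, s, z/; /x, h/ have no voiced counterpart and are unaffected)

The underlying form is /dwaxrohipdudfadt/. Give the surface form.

Rule 1 (intervocalic spirantization): no segment meets the environment; /dwaxrohipdudfadt/ is unchanged.
Rule 2 (stop-cluster e-epenthesis): /p/ and /d/ form a stop–stop cluster, so [e] is inserted between them. /d/ and /t/ form a stop–stop cluster, so [e] is inserted between them. /dwaxrohipdudfadt/ → dwaxrohipedudfadet.
Rule 3 (high vowel syncope): /i/ is a high vowel flanked by voiceless consonants /h/ and /p/, so it deletes. /dwaxrohipedudfadet/ → dwaxrohpedudfadet.
Rule 4 (regressive voicing assimilation): /d/ precedes the voiceless obstruent /f/, so it devoices to [t] by assimilation. /dwaxrohpedudfadet/ → dwaxrohpedutfadet.

dwaxrohpedutfadet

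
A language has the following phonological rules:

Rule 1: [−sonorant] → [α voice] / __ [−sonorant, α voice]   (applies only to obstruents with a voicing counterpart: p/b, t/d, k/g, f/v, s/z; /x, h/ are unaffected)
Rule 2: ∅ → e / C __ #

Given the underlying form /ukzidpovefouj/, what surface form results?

Rule 1 (regressive voicing assimilation): /k/ precedes the voiced obstruent /z/, so it voices to [g] by assimilation. /d/ precedes the voiceless obstruent /p/, so it devoices to [t] by assimilation. /ukzidpovefouj/ → ugzitpovefouj.
Rule 2 (final e-epenthesis): the form ends in the consonant /j/, so [e] is inserted word-finally. /ugzitpovefouj/ → ugzitpovefouje.

ugzitpovefouje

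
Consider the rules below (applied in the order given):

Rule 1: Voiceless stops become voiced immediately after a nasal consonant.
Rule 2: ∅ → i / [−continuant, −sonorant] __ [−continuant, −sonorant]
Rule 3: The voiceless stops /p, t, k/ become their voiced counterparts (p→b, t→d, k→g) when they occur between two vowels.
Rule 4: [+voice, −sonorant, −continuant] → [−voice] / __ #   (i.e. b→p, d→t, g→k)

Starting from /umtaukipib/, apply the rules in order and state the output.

umdaugibip

Rule 1 (post-nasal voicing): /t/ is a voiceless stop immediately after the nasal /m/, so it voices to [d]. /umtaukipib/ → umdaukipib.
Rule 2 (stop-cluster i-epenthesis): no segment meets the environment; /umdaukipib/ is unchanged.
Rule 3 (intervocalic voicing): /k/ is a voiceless stop between vowels /u/ and /i/, so it voices to [g]. /p/ is a voiceless stop between vowels /i/ and /i/, so it voices to [b]. /umdaukipib/ → umdaugibib.
Rule 4 (final devoicing): /b/ is a voiced stop in word-final position, so it devoices to [p]. /umdaugibib/ → umdaugibip.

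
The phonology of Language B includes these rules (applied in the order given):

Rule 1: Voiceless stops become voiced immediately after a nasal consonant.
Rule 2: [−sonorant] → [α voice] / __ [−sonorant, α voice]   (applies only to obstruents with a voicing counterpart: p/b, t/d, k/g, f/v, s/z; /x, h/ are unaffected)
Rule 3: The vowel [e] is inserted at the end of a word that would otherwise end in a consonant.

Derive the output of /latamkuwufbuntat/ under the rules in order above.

latamguwuvbundate

Rule 1 (post-nasal voicing): /k/ is a voiceless stop immediately after the nasal /m/, so it voices to [g]. /t/ is a voiceless stop immediately after the nasal /n/, so it voices to [d]. /latamkuwufbuntat/ → latamguwufbundat.
Rule 2 (regressive voicing assimilation): /f/ precedes the voiced obstruent /b/, so it voices to [v] by assimilation. /latamguwufbundat/ → latamguwuvbundat.
Rule 3 (final e-epenthesis): the form ends in the consonant /t/, so [e] is inserted word-finally. /latamguwuvbundat/ → latamguwuvbundate.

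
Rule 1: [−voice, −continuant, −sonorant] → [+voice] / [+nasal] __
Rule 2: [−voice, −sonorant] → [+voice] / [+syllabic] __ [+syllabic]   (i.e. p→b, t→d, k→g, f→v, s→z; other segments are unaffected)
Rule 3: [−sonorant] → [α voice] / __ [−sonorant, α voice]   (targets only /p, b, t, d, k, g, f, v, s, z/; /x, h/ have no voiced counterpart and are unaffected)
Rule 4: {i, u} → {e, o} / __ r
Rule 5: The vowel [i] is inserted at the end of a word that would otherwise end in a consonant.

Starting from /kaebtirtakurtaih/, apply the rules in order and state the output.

kaeptertagortaihi

Rule 1 (post-nasal voicing): no segment meets the environment; /kaebtirtakurtaih/ is unchanged.
Rule 2 (intervocalic voicing): /k/ is a voiceless obstruent between vowels /a/ and /u/, so it voices to [g]. /kaebtirtakurtaih/ → kaebtirtagurtaih.
Rule 3 (regressive voicing assimilation): /b/ precedes the voiceless obstruent /t/, so it devoices to [p] by assimilation. /kaebtirtagurtaih/ → kaeptirtagurtaih.
Rule 4 (pre-rhotic lowering): /i/ is a high vowel immediately before /r/, so it lowers to [e]. /u/ is a high vowel immediately before /r/, so it lowers to [o]. /kaeptirtagurtaih/ → kaeptertagortaih.
Rule 5 (final i-epenthesis): the form ends in the consonant /h/, so [i] is inserted word-finally. /kaeptertagortaih/ → kaeptertagortaihi.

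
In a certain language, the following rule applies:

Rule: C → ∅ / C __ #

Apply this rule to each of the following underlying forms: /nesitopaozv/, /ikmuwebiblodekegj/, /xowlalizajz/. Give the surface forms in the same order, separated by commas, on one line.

/nesitopaozv/: /v/ is the second consonant of a word-final cluster /zv/, so it deletes. → [nesitopaoz].
/ikmuwebiblodekegj/: /j/ is the second consonant of a word-final cluster /gj/, so it deletes. → [ikmuwebiblodekeg].
/xowlalizajz/: /z/ is the second consonant of a word-final cluster /jz/, so it deletes. → [xowlalizaj].

nesitopaoz, ikmuwebiblodekeg, xowlalizaj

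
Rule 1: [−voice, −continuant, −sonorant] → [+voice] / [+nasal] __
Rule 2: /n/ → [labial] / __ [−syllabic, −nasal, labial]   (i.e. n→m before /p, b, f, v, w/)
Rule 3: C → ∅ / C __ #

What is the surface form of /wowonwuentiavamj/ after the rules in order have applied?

Rule 1 (post-nasal voicing): /t/ is a voiceless stop immediately after the nasal /n/, so it voices to [d]. /wowonwuentiavamj/ → wowonwuendiavamj.
Rule 2 (nasal place assimilation): /n/ precedes the labial consonant /w/, so it assimilates in place to [m]. /wowonwuendiavamj/ → wowomwuendiavamj.
Rule 3 (final cluster simplification): /j/ is the second consonant of a word-final cluster /mj/, so it deletes. /wowomwuendiavamj/ → wowomwuendiavam.

wowomwuendiavam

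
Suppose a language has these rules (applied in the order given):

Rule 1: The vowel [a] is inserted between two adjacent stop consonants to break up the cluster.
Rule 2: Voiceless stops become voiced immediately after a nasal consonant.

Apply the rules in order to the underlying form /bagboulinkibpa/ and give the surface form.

bagaboulingibapa

Rule 1 (stop-cluster a-epenthesis): /g/ and /b/ form a stop–stop cluster, so [a] is inserted between them. /b/ and /p/ form a stop–stop cluster, so [a] is inserted between them. /bagboulinkibpa/ → bagaboulinkibapa.
Rule 2 (post-nasal voicing): /k/ is a voiceless stop immediately after the nasal /n/, so it voices to [g]. /bagaboulinkibapa/ → bagaboulingibapa.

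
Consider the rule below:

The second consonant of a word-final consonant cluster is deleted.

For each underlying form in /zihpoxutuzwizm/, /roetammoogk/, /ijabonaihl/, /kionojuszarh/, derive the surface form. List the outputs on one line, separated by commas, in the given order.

/zihpoxutuzwizm/: /m/ is the second consonant of a word-final cluster /zm/, so it deletes. → [zihpoxutuzwiz].
/roetammoogk/: /k/ is the second consonant of a word-final cluster /gk/, so it deletes. → [roetammoog].
/ijabonaihl/: /l/ is the second consonant of a word-final cluster /hl/, so it deletes. → [ijabonaih].
/kionojuszarh/: /h/ is the second consonant of a word-final cluster /rh/, so it deletes. → [kionojuszar].

zihpoxutuzwiz, roetammoog, ijabonaih, kionojuszar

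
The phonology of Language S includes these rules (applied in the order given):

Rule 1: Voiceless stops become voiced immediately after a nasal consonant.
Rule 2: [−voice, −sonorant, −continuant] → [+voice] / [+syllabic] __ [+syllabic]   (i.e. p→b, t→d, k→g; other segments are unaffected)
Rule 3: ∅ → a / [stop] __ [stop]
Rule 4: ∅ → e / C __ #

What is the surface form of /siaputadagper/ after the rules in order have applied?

Rule 1 (post-nasal voicing): no segment meets the environment; /siaputadagper/ is unchanged.
Rule 2 (intervocalic voicing): /p/ is a voiceless stop between vowels /a/ and /u/, so it voices to [b]. /t/ is a voiceless stop between vowels /u/ and /a/, so it voices to [d]. /siaputadagper/ → siabudadagper.
Rule 3 (stop-cluster a-epenthesis): /g/ and /p/ form a stop–stop cluster, so [a] is inserted between them. /siabudadagper/ → siabudadagaper.
Rule 4 (final e-epenthesis): the form ends in the consonant /r/, so [e] is inserted word-finally. /siabudadagaper/ → siabudadagapere.

siabudadagapere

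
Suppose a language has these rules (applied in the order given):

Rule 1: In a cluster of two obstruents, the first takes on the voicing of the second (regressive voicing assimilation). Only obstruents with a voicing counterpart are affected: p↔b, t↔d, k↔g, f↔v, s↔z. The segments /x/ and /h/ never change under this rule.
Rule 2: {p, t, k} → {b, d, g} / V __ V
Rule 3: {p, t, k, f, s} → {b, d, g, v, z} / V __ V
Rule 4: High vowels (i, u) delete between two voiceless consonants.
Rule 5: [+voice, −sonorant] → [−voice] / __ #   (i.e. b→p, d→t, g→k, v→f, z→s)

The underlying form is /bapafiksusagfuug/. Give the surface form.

babaviksuzakfuuk

Rule 1 (regressive voicing assimilation): /g/ precedes the voiceless obstruent /f/, so it devoices to [k] by assimilation. /bapafiksusagfuug/ → bapafiksusakfuug.
Rule 2 (intervocalic voicing): /p/ is a voiceless stop between vowels /a/ and /a/, so it voices to [b]. /bapafiksusakfuug/ → babafiksusakfuug.
Rule 3 (intervocalic voicing): /f/ is a voiceless obstruent between vowels /a/ and /i/, so it voices to [v]. /s/ is a voiceless obstruent between vowels /u/ and /a/, so it voices to [z]. /babafiksusakfuug/ → babaviksuzakfuug.
Rule 4 (high vowel syncope): no segment meets the environment; /babaviksuzakfuug/ is unchanged.
Rule 5 (final devoicing): /g/ is a voiced obstruent in word-final position, so it devoices to [k]. /babaviksuzakfuug/ → babaviksuzakfuuk.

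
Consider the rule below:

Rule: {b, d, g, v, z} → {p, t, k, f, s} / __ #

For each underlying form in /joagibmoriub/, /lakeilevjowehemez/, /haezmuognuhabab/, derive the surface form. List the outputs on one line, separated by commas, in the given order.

joagibmoriup, lakeilevjowehemes, haezmuognuhabap

/joagibmoriub/: /b/ is a voiced obstruent in word-final position, so it devoices to [p]. → [joagibmoriup].
/lakeilevjowehemez/: /z/ is a voiced obstruent in word-final position, so it devoices to [s]. → [lakeilevjowehemes].
/haezmuognuhabab/: /b/ is a voiced obstruent in word-final position, so it devoices to [p]. → [haezmuognuhabap].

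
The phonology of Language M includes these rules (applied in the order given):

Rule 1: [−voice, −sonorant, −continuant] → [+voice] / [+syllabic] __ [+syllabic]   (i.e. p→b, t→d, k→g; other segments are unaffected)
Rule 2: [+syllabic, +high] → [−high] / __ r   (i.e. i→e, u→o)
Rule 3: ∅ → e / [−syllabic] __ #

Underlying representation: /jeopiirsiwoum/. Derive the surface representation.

Rule 1 (intervocalic voicing): /p/ is a voiceless stop between vowels /o/ and /i/, so it voices to [b]. /jeopiirsiwoum/ → jeobiirsiwoum.
Rule 2 (pre-rhotic lowering): /i/ is a high vowel immediately before /r/, so it lowers to [e]. /jeobiirsiwoum/ → jeobiersiwoum.
Rule 3 (final e-epenthesis): the form ends in the consonant /m/, so [e] is inserted word-finally. /jeobiersiwoum/ → jeobiersiwoume.

jeobiersiwoume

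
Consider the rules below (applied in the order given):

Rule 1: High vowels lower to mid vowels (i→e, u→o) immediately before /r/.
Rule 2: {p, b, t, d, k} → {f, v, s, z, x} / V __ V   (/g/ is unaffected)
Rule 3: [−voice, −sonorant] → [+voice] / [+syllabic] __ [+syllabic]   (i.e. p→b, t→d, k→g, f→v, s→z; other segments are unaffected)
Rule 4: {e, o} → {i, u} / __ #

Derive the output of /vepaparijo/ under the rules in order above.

vevavariju

Rule 1 (pre-rhotic lowering): no segment meets the environment; /vepaparijo/ is unchanged.
Rule 2 (intervocalic spirantization): /p/ is a stop between vowels /e/ and /a/, so it spirantizes to the fricative [f]. /p/ is a stop between vowels /a/ and /a/, so it spirantizes to the fricative [f]. /vepaparijo/ → vefafarijo.
Rule 3 (intervocalic voicing): /f/ is a voiceless obstruent between vowels /e/ and /a/, so it voices to [v]. /f/ is a voiceless obstruent between vowels /a/ and /a/, so it voices to [v]. /vefafarijo/ → vevavarijo.
Rule 4 (final vowel raising): /o/ is a mid vowel in word-final position, so it raises to [u]. /vevavarijo/ → vevavariju.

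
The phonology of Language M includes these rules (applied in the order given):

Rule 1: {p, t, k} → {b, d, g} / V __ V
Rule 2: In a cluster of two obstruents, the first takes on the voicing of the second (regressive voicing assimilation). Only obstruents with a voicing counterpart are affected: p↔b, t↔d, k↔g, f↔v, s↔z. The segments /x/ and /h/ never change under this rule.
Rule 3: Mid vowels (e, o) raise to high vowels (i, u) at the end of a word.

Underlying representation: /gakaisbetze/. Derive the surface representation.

gagaizbedzi

Rule 1 (intervocalic voicing): /k/ is a voiceless stop between vowels /a/ and /a/, so it voices to [g]. /gakaisbetze/ → gagaisbetze.
Rule 2 (regressive voicing assimilation): /s/ precedes the voiced obstruent /b/, so it voices to [z] by assimilation. /t/ precedes the voiced obstruent /z/, so it voices to [d] by assimilation. /gagaisbetze/ → gagaizbedze.
Rule 3 (final vowel raising): /e/ is a mid vowel in word-final position, so it raises to [i]. /gagaizbedze/ → gagaizbedzi.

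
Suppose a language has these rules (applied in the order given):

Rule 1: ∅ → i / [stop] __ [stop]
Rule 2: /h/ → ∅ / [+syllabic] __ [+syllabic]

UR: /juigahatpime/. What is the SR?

juigaatipime

Rule 1 (stop-cluster i-epenthesis): /t/ and /p/ form a stop–stop cluster, so [i] is inserted between them. /juigahatpime/ → juigahatipime.
Rule 2 (intervocalic h-deletion): /h/ occurs between vowels /a/ and /a/, so it deletes. /juigahatipime/ → juigaatipime.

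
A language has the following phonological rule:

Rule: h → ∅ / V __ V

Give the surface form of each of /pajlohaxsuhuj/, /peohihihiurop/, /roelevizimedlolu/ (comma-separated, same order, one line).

pajloaxsuuj, peoiiiurop, roelevizimedlolu

/pajlohaxsuhuj/: /h/ occurs between vowels /o/ and /a/, so it deletes. /h/ occurs between vowels /u/ and /u/, so it deletes. → [pajloaxsuuj].
/peohihihiurop/: /h/ occurs between vowels /o/ and /i/, so it deletes. /h/ occurs between vowels /i/ and /i/, so it deletes. /h/ occurs between vowels /i/ and /i/, so it deletes. → [peoiiiurop].
/roelevizimedlolu/: the rule's environment is not met; surfaces unchanged as [roelevizimedlolu].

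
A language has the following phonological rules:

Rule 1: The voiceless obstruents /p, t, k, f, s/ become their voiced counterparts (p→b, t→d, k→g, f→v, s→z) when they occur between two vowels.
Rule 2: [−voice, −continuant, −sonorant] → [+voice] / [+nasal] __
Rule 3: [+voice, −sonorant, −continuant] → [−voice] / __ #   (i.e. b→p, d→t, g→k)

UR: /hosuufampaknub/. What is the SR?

Rule 1 (intervocalic voicing): /s/ is a voiceless obstruent between vowels /o/ and /u/, so it voices to [z]. /f/ is a voiceless obstruent between vowels /u/ and /a/, so it voices to [v]. /hosuufampaknub/ → hozuuvampaknub.
Rule 2 (post-nasal voicing): /p/ is a voiceless stop immediately after the nasal /m/, so it voices to [b]. /hozuuvampaknub/ → hozuuvambaknub.
Rule 3 (final devoicing): /b/ is a voiced stop in word-final position, so it devoices to [p]. /hozuuvambaknub/ → hozuuvambaknup.

hozuuvambaknup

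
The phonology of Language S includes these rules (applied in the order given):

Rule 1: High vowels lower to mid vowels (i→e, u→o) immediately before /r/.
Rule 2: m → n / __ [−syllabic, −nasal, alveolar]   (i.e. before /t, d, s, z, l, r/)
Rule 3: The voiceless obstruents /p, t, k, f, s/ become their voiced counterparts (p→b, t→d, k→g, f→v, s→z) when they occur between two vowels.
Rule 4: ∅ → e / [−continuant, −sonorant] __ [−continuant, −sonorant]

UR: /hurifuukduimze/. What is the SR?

horivuukeduinze

Rule 1 (pre-rhotic lowering): /u/ is a high vowel immediately before /r/, so it lowers to [o]. /hurifuukduimze/ → horifuukduimze.
Rule 2 (nasal place assimilation): /m/ precedes the alveolar consonant /z/, so it assimilates in place to [n]. /horifuukduimze/ → horifuukduinze.
Rule 3 (intervocalic voicing): /f/ is a voiceless obstruent between vowels /i/ and /u/, so it voices to [v]. /horifuukduinze/ → horivuukduinze.
Rule 4 (stop-cluster e-epenthesis): /k/ and /d/ form a stop–stop cluster, so [e] is inserted between them. /horivuukduinze/ → horivuukeduinze.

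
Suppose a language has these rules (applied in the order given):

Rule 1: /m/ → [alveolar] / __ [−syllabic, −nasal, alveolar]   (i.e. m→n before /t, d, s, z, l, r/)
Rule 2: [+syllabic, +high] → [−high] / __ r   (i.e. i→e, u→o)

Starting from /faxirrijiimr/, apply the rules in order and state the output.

faxerrijiinr

Rule 1 (nasal place assimilation): /m/ precedes the alveolar consonant /r/, so it assimilates in place to [n]. /faxirrijiimr/ → faxirrijiinr.
Rule 2 (pre-rhotic lowering): /i/ is a high vowel immediately before /r/, so it lowers to [e]. /faxirrijiinr/ → faxerrijiinr.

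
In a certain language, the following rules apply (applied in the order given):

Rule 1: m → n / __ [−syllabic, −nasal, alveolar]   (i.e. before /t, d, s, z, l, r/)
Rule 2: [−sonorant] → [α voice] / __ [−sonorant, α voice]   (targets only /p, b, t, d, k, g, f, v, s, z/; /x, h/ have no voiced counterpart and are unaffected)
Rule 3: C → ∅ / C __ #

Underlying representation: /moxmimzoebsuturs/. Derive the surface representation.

moxminzoepsutur

Rule 1 (nasal place assimilation): /m/ precedes the alveolar consonant /z/, so it assimilates in place to [n]. /moxmimzoebsuturs/ → moxminzoebsuturs.
Rule 2 (regressive voicing assimilation): /b/ precedes the voiceless obstruent /s/, so it devoices to [p] by assimilation. /moxminzoebsuturs/ → moxminzoepsuturs.
Rule 3 (final cluster simplification): /s/ is the second consonant of a word-final cluster /rs/, so it deletes. /moxminzoepsuturs/ → moxminzoepsutur.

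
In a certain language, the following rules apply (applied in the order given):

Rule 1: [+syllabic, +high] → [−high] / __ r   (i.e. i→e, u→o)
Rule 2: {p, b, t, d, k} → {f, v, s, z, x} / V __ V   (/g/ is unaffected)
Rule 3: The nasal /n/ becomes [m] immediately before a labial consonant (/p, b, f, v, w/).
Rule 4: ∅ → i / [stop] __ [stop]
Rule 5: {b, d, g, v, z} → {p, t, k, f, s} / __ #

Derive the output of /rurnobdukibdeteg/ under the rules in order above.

rornobiduxibidesek

Rule 1 (pre-rhotic lowering): /u/ is a high vowel immediately before /r/, so it lowers to [o]. /rurnobdukibdeteg/ → rornobdukibdeteg.
Rule 2 (intervocalic spirantization): /k/ is a stop between vowels /u/ and /i/, so it spirantizes to the fricative [x]. /t/ is a stop between vowels /e/ and /e/, so it spirantizes to the fricative [s]. /rornobdukibdeteg/ → rornobduxibdeseg.
Rule 3 (nasal place assimilation): no segment meets the environment; /rornobduxibdeseg/ is unchanged.
Rule 4 (stop-cluster i-epenthesis): /b/ and /d/ form a stop–stop cluster, so [i] is inserted between them. /b/ and /d/ form a stop–stop cluster, so [i] is inserted between them. /rornobduxibdeseg/ → rornobiduxibideseg.
Rule 5 (final devoicing): /g/ is a voiced obstruent in word-final position, so it devoices to [k]. /rornobiduxibideseg/ → rornobiduxibidesek.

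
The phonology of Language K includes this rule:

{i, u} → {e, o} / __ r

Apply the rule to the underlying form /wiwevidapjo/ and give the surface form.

No segment of /wiwevidapjo/ meets the structural description of the rule, so the form surfaces unchanged.

wiwevidapjo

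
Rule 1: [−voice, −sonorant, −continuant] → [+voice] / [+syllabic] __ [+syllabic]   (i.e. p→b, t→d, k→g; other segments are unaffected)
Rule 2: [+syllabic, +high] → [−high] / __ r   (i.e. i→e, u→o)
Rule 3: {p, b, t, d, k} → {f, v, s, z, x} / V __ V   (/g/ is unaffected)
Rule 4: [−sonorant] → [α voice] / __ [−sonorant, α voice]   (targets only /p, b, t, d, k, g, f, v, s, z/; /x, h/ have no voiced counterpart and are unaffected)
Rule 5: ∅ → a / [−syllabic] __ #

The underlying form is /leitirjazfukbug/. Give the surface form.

Rule 1 (intervocalic voicing): /t/ is a voiceless stop between vowels /i/ and /i/, so it voices to [d]. /leitirjazfukbug/ → leidirjazfukbug.
Rule 2 (pre-rhotic lowering): /i/ is a high vowel immediately before /r/, so it lowers to [e]. /leidirjazfukbug/ → leiderjazfukbug.
Rule 3 (intervocalic spirantization): /d/ is a stop between vowels /i/ and /e/, so it spirantizes to the fricative [z]. /leiderjazfukbug/ → leizerjazfukbug.
Rule 4 (regressive voicing assimilation): /z/ precedes the voiceless obstruent /f/, so it devoices to [s] by assimilation. /k/ precedes the voiced obstruent /b/, so it voices to [g] by assimilation. /leizerjazfukbug/ → leizerjasfugbug.
Rule 5 (final a-epenthesis): the form ends in the consonant /g/, so [a] is inserted word-finally. /leizerjasfugbug/ → leizerjasfugbuga.

leizerjasfugbuga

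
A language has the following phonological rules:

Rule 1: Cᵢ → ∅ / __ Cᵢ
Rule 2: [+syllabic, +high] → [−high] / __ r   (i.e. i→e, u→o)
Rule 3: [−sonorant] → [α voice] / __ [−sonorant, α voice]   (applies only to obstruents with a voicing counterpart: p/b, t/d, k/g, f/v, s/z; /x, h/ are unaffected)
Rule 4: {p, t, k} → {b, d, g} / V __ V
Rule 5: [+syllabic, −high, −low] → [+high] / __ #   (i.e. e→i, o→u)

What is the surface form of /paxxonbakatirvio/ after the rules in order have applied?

paxonbagaderviu

Rule 1 (degemination): /xx/ is a geminate; the first /x/ deletes. /paxxonbakatirvio/ → paxonbakatirvio.
Rule 2 (pre-rhotic lowering): /i/ is a high vowel immediately before /r/, so it lowers to [e]. /paxonbakatirvio/ → paxonbakatervio.
Rule 3 (regressive voicing assimilation): no segment meets the environment; /paxonbakatervio/ is unchanged.
Rule 4 (intervocalic voicing): /k/ is a voiceless stop between vowels /a/ and /a/, so it voices to [g]. /t/ is a voiceless stop between vowels /a/ and /e/, so it voices to [d]. /paxonbakatervio/ → paxonbagadervio.
Rule 5 (final vowel raising): /o/ is a mid vowel in word-final position, so it raises to [u]. /paxonbagadervio/ → paxonbagaderviu.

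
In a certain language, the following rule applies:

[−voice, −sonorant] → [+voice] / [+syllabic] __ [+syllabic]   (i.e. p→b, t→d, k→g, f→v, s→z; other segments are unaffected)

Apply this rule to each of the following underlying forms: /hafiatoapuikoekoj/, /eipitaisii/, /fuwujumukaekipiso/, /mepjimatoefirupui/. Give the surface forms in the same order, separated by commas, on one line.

haviadoabuigoegoj, eibidaizii, fuwujumugaegibizo, mepjimadoevirubui

/hafiatoapuikoekoj/: /f/ is a voiceless obstruent between vowels /a/ and /i/, so it voices to [v]. /t/ is a voiceless obstruent between vowels /a/ and /o/, so it voices to [d]. /p/ is a voiceless obstruent between vowels /a/ and /u/, so it voices to [b]. /k/ is a voiceless obstruent between vowels /i/ and /o/, so it voices to [g]. /k/ is a voiceless obstruent between vowels /e/ and /o/, so it voices to [g]. → [haviadoabuigoegoj].
/eipitaisii/: /p/ is a voiceless obstruent between vowels /i/ and /i/, so it voices to [b]. /t/ is a voiceless obstruent between vowels /i/ and /a/, so it voices to [d]. /s/ is a voiceless obstruent between vowels /i/ and /i/, so it voices to [z]. → [eibidaizii].
/fuwujumukaekipiso/: /k/ is a voiceless obstruent between vowels /u/ and /a/, so it voices to [g]. /k/ is a voiceless obstruent between vowels /e/ and /i/, so it voices to [g]. /p/ is a voiceless obstruent between vowels /i/ and /i/, so it voices to [b]. /s/ is a voiceless obstruent between vowels /i/ and /o/, so it voices to [z]. → [fuwujumugaegibizo].
/mepjimatoefirupui/: /t/ is a voiceless obstruent between vowels /a/ and /o/, so it voices to [d]. /f/ is a voiceless obstruent between vowels /e/ and /i/, so it voices to [v]. /p/ is a voiceless obstruent between vowels /u/ and /u/, so it voices to [b]. → [mepjimadoevirubui].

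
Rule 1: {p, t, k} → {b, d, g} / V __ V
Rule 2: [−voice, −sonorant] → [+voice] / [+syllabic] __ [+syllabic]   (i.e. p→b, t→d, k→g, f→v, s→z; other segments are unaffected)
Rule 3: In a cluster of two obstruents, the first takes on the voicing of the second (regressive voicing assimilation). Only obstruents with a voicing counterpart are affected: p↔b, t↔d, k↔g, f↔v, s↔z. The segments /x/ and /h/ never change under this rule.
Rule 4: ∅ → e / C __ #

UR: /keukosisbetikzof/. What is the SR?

keugozizbedigzofe

Rule 1 (intervocalic voicing): /k/ is a voiceless stop between vowels /u/ and /o/, so it voices to [g]. /t/ is a voiceless stop between vowels /e/ and /i/, so it voices to [d]. /keukosisbetikzof/ → keugosisbedikzof.
Rule 2 (intervocalic voicing): /s/ is a voiceless obstruent between vowels /o/ and /i/, so it voices to [z]. /keugosisbedikzof/ → keugozisbedikzof.
Rule 3 (regressive voicing assimilation): /s/ precedes the voiced obstruent /b/, so it voices to [z] by assimilation. /k/ precedes the voiced obstruent /z/, so it voices to [g] by assimilation. /keugozisbedikzof/ → keugozizbedigzof.
Rule 4 (final e-epenthesis): the form ends in the consonant /f/, so [e] is inserted word-finally. /keugozizbedigzof/ → keugozizbedigzofe.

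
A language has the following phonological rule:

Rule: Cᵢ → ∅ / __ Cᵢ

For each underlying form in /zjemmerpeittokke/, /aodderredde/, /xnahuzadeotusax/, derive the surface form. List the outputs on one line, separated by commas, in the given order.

/zjemmerpeittokke/: /mm/ is a geminate; the first /m/ deletes. /tt/ is a geminate; the first /t/ deletes. /kk/ is a geminate; the first /k/ deletes. → [zjemerpeitoke].
/aodderredde/: /dd/ is a geminate; the first /d/ deletes. /rr/ is a geminate; the first /r/ deletes. /dd/ is a geminate; the first /d/ deletes. → [aoderede].
/xnahuzadeotusax/: the rule's environment is not met; surfaces unchanged as [xnahuzadeotusax].

zjemerpeitoke, aoderede, xnahuzadeotusax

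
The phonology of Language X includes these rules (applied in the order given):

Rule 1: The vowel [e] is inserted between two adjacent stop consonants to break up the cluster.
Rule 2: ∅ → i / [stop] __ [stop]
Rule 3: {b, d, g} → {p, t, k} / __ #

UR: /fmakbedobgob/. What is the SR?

Rule 1 (stop-cluster e-epenthesis): /k/ and /b/ form a stop–stop cluster, so [e] is inserted between them. /b/ and /g/ form a stop–stop cluster, so [e] is inserted between them. /fmakbedobgob/ → fmakebedobegob.
Rule 2 (stop-cluster i-epenthesis): no segment meets the environment; /fmakebedobegob/ is unchanged.
Rule 3 (final devoicing): /b/ is a voiced stop in word-final position, so it devoices to [p]. /fmakebedobegob/ → fmakebedobegop.

fmakebedobegop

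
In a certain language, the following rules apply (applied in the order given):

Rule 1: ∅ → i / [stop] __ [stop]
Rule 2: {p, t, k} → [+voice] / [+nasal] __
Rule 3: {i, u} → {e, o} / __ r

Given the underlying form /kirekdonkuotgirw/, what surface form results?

kerekidonguotigerw

Rule 1 (stop-cluster i-epenthesis): /k/ and /d/ form a stop–stop cluster, so [i] is inserted between them. /t/ and /g/ form a stop–stop cluster, so [i] is inserted between them. /kirekdonkuotgirw/ → kirekidonkuotigirw.
Rule 2 (post-nasal voicing): /k/ is a voiceless stop immediately after the nasal /n/, so it voices to [g]. /kirekidonkuotigirw/ → kirekidonguotigirw.
Rule 3 (pre-rhotic lowering): /i/ is a high vowel immediately before /r/, so it lowers to [e]. /i/ is a high vowel immediately before /r/, so it lowers to [e]. /kirekidonguotigirw/ → kerekidonguotigerw.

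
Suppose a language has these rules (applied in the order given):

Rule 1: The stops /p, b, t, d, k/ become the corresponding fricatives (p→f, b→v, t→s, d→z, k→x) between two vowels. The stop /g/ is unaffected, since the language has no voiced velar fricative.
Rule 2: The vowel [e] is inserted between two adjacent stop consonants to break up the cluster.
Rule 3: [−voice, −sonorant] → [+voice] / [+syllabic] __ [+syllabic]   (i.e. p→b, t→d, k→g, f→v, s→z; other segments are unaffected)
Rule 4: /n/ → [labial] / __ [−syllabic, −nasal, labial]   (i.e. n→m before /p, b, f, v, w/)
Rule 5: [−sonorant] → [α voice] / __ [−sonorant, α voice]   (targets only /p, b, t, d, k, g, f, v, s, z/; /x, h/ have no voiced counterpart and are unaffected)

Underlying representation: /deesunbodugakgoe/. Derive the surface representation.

deezumbozugagegoe

Rule 1 (intervocalic spirantization): /d/ is a stop between vowels /o/ and /u/, so it spirantizes to the fricative [z]. /deesunbodugakgoe/ → deesunbozugakgoe.
Rule 2 (stop-cluster e-epenthesis): /k/ and /g/ form a stop–stop cluster, so [e] is inserted between them. /deesunbozugakgoe/ → deesunbozugakegoe.
Rule 3 (intervocalic voicing): /s/ is a voiceless obstruent between vowels /e/ and /u/, so it voices to [z]. /k/ is a voiceless obstruent between vowels /a/ and /e/, so it voices to [g]. /deesunbozugakegoe/ → deezunbozugagegoe.
Rule 4 (nasal place assimilation): /n/ precedes the labial consonant /b/, so it assimilates in place to [m]. /deezunbozugagegoe/ → deezumbozugagegoe.
Rule 5 (regressive voicing assimilation): no segment meets the environment; /deezumbozugagegoe/ is unchanged.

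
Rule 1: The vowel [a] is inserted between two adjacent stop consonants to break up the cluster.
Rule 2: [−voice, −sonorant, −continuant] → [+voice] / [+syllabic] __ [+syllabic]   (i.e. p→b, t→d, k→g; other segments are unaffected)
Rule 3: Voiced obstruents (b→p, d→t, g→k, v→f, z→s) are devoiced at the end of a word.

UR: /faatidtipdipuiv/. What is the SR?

faadidadibadibuif

Rule 1 (stop-cluster a-epenthesis): /d/ and /t/ form a stop–stop cluster, so [a] is inserted between them. /p/ and /d/ form a stop–stop cluster, so [a] is inserted between them. /faatidtipdipuiv/ → faatidatipadipuiv.
Rule 2 (intervocalic voicing): /t/ is a voiceless stop between vowels /a/ and /i/, so it voices to [d]. /t/ is a voiceless stop between vowels /a/ and /i/, so it voices to [d]. /p/ is a voiceless stop between vowels /i/ and /a/, so it voices to [b]. /p/ is a voiceless stop between vowels /i/ and /u/, so it voices to [b]. /faatidatipadipuiv/ → faadidadibadibuiv.
Rule 3 (final devoicing): /v/ is a voiced obstruent in word-final position, so it devoices to [f]. /faadidadibadibuiv/ → faadidadibadibuif.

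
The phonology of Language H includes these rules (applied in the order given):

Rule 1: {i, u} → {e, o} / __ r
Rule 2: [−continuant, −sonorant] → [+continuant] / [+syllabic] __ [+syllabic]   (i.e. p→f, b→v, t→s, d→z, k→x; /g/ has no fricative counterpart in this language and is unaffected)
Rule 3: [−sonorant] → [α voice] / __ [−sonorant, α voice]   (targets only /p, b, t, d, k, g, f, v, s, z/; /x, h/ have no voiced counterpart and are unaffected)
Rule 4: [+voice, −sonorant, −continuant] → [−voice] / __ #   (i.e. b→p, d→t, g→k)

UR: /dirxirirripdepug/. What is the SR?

Rule 1 (pre-rhotic lowering): /i/ is a high vowel immediately before /r/, so it lowers to [e]. /i/ is a high vowel immediately before /r/, so it lowers to [e]. /i/ is a high vowel immediately before /r/, so it lowers to [e]. /dirxirirripdepug/ → derxererripdepug.
Rule 2 (intervocalic spirantization): /p/ is a stop between vowels /e/ and /u/, so it spirantizes to the fricative [f]. /derxererripdepug/ → derxererripdefug.
Rule 3 (regressive voicing assimilation): /p/ precedes the voiced obstruent /d/, so it voices to [b] by assimilation. /derxererripdefug/ → derxererribdefug.
Rule 4 (final devoicing): /g/ is a voiced stop in word-final position, so it devoices to [k]. /derxererribdefug/ → derxererribdefuk.

derxererribdefuk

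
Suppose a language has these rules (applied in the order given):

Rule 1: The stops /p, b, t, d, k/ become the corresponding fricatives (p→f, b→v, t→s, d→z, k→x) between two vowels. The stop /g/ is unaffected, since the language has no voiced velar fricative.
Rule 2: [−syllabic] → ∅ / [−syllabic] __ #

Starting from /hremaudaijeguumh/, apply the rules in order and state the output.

Rule 1 (intervocalic spirantization): /d/ is a stop between vowels /u/ and /a/, so it spirantizes to the fricative [z]. /hremaudaijeguumh/ → hremauzaijeguumh.
Rule 2 (final cluster simplification): /h/ is the second consonant of a word-final cluster /mh/, so it deletes. /hremauzaijeguumh/ → hremauzaijeguum.

hremauzaijeguum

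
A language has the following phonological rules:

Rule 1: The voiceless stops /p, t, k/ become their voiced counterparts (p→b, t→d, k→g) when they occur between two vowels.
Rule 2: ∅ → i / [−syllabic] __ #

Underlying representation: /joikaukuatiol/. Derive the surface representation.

Rule 1 (intervocalic voicing): /k/ is a voiceless stop between vowels /i/ and /a/, so it voices to [g]. /k/ is a voiceless stop between vowels /u/ and /u/, so it voices to [g]. /t/ is a voiceless stop between vowels /a/ and /i/, so it voices to [d]. /joikaukuatiol/ → joigauguadiol.
Rule 2 (final i-epenthesis): the form ends in the consonant /l/, so [i] is inserted word-finally. /joigauguadiol/ → joigauguadioli.

joigauguadioli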